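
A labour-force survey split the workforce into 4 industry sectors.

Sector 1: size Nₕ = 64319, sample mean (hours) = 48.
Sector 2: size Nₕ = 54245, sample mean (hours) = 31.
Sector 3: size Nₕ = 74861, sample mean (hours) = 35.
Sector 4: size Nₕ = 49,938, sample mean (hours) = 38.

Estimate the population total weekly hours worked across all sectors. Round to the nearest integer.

9286686

Population total = Σ Nₕ·x̄ₕ (each stratum's size times its mean).
64319·48 + 54245·31 + 74861·35 + 49938·38 = 3087312 + 1681595 + 2620135 + 1897644 = 9286686.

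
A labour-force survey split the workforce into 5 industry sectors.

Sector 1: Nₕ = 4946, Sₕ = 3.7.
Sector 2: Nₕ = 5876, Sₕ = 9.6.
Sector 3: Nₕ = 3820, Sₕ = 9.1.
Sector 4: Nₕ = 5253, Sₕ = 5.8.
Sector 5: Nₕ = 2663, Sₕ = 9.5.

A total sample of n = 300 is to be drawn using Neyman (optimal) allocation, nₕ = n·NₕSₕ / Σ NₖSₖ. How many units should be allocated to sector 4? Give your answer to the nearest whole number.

Σ NₕSₕ = 4946·3.7 + 5876·9.6 + 3820·9.1 + 5253·5.8 + 2663·9.5 = 165237.7.
Share for 4: 30467.4/165237.7 = 0.18439.
n_4 = 300 × 0.18439 = 55.316... → 55.

55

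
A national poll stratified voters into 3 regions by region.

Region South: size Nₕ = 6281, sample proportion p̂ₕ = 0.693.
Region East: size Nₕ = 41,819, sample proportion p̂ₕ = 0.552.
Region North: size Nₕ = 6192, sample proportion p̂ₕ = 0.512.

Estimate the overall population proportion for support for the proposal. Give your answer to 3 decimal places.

N = 6281 + 41819 + 6192 = 54292.
Overall proportion = Σ (Nₕ/N)·p̂ₕ.
Σ Nₕp̂ₕ = 4352.733 + 23084.088 + 3170.304 = 30607.125.
30607.125 / 54292 = 0.56375... → 0.564.

0.564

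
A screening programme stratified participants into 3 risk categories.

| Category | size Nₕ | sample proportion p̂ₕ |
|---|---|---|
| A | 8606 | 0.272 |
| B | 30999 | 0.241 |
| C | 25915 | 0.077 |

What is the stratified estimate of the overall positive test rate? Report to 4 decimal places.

0.1802

N = 8606 + 30999 + 25915 = 65520.
Overall proportion = Σ (Nₕ/N)·p̂ₕ.
Σ Nₕp̂ₕ = 2340.832 + 7470.759 + 1995.455 = 11807.046.
11807.046 / 65520 = 0.180205... → 0.1802.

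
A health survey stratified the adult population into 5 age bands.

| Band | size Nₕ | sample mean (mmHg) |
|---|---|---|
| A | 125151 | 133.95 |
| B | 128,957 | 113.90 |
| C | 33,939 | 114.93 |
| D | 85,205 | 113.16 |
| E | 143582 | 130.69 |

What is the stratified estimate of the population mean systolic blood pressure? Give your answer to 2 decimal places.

x̄_st = (Σ Nₕx̄ₕ) / (Σ Nₕ) = (125151·133.95 + 128957·113.90 + 33939·114.93 + 85205·113.16 + 143582·130.69) / 516834
= 63759317.4 / 516834 = 123.3652... → 123.37.

123.37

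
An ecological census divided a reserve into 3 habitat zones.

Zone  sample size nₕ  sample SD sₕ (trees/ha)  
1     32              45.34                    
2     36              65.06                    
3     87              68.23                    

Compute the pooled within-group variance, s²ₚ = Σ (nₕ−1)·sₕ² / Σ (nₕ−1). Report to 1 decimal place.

Degrees of freedom: 31 + 35 + 86 = 152.
Σ(nₕ−1)sₕ² = 31·2055.7156 + 35·4232.8036 + 86·4655.3329 = 612233.939.
s²ₚ = 612233.939 / 152 = 4027.855... → 4027.9.

4027.9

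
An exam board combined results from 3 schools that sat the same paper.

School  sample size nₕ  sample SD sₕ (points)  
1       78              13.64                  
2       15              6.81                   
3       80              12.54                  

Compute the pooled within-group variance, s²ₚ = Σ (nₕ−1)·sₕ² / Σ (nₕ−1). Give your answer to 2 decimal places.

161.16

1: (78−1)·13.64² = 77·186.0496 = 14325.8192
2: (15−1)·6.81² = 14·46.3761 = 649.2654
3: (80−1)·12.54² = 79·157.2516 = 12422.8764
Numerator = 27397.961; denominator = Σ(nₕ−1) = 170.
s²ₚ = 27397.961/170 = 161.1645... → 161.16.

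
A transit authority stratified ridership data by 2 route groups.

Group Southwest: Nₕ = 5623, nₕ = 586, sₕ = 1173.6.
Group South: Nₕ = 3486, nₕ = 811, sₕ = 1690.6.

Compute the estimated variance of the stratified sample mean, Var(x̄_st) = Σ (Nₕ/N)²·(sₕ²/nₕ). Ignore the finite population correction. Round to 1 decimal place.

1411.8

N = 9109. Term for each stratum: Wₕ²sₕ²/nₕ.
Var(x̄_st) = 895.6480 + 516.1480 = 1411.7960 → 1411.8.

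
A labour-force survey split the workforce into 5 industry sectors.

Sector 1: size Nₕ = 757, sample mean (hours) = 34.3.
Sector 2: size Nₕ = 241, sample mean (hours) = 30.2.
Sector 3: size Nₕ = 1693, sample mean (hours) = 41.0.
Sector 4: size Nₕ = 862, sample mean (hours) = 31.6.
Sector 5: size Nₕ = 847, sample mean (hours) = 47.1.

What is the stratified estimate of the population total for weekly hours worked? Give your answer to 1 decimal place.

169789.2

1: 757·34.3 = 25965.1
2: 241·30.2 = 7278.2
3: 1693·41.0 = 69413
4: 862·31.6 = 27239.2
5: 847·47.1 = 39893.7
τ̂ = Σ Nₕx̄ₕ = 169789.2.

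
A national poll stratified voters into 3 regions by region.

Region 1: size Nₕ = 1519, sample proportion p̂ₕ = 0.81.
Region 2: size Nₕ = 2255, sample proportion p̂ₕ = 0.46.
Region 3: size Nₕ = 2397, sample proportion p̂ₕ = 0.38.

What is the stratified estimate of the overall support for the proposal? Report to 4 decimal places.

N = 1519 + 2255 + 2397 = 6171.
Overall proportion = Σ (Nₕ/N)·p̂ₕ.
Σ Nₕp̂ₕ = 1230.39 + 1037.3 + 910.86 = 3178.55.
3178.55 / 6171 = 0.515079... → 0.5151.

0.5151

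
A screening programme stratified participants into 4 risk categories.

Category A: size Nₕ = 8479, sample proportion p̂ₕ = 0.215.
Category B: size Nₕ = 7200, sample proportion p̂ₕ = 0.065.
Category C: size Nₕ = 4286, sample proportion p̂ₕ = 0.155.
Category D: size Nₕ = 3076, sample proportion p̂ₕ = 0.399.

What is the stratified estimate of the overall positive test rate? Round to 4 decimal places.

N = 8479 + 7200 + 4286 + 3076 = 23041.
Overall proportion = Σ (Nₕ/N)·p̂ₕ.
Σ Nₕp̂ₕ = 1822.985 + 468 + 664.33 + 1227.324 = 4182.639.
4182.639 / 23041 = 0.181530... → 0.1815.

0.1815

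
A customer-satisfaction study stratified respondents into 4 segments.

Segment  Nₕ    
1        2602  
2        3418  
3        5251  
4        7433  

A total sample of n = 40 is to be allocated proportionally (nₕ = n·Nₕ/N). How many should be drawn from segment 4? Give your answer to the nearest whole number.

16

Share of segment 4 = 7433/18704 = 0.39740.
Allocate 40 × 0.39740 = 15.896... → 16.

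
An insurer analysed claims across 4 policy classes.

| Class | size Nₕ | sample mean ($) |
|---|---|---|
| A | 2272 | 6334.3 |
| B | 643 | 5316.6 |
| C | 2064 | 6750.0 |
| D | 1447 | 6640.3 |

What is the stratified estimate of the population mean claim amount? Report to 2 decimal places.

6434.89

x̄_st = (Σ Nₕx̄ₕ) / (Σ Nₕ) = (2272·6334.3 + 643·5316.6 + 2064·6750.0 + 1447·6640.3) / 6426
= 41350617.5 / 6426 = 6434.8922... → 6434.89.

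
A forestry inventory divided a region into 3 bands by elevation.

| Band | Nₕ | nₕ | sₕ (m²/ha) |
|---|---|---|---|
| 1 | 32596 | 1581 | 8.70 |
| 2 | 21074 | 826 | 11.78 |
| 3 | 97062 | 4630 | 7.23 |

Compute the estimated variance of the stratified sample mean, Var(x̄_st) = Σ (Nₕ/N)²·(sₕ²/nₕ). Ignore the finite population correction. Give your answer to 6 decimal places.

N = 150732. Term for each stratum: Wₕ²sₕ²/nₕ.
Var(x̄_st) = 0.002238847 + 0.003283928 + 0.004681480 = 0.010204254 → 0.010204.

0.010204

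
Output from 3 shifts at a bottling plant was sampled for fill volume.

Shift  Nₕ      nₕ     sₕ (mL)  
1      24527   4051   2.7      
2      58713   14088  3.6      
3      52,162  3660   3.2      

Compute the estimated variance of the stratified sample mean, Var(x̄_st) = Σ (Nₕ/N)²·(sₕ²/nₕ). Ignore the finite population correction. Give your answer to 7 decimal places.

0.0006472

N = 135402. Term for each stratum: Wₕ²sₕ²/nₕ.
Var(x̄_st) = 0.0000590478 + 0.0001729713 + 0.0004152190 = 0.0006472381 → 0.0006472.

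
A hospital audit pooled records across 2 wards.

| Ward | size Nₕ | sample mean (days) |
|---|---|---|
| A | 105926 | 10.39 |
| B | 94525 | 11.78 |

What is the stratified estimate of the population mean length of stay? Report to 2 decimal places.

11.05

x̄_st = (Σ Nₕx̄ₕ) / (Σ Nₕ) = (105926·10.39 + 94525·11.78) / 200451
= 2214075.64 / 200451 = 11.0455... → 11.05.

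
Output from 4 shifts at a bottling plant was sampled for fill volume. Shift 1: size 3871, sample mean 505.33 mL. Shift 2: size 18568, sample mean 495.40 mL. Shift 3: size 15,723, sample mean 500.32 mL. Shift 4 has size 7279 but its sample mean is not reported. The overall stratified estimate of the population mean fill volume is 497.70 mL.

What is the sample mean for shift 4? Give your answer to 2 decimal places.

493.85

Σ Nₕx̄ₕ = N·μ, so 7279·x̄_4 = 45441·497.70 − (3871·505.33 + 18568·495.40 + 15723·500.32).
= 22615985.7 − 19021250.99 = 3594734.71.
x̄_4 = 3594734.71 / 7279 = 493.8501... → 493.85.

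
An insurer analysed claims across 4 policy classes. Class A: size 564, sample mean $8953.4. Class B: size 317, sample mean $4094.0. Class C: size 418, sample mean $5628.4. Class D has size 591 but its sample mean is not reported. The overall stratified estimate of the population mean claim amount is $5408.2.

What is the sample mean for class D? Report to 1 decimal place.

Σ Nₕx̄ₕ = N·μ, so 591·x̄_D = 1890·5408.2 − (564·8953.4 + 317·4094.0 + 418·5628.4).
= 10221498 − 8700186.8 = 1521311.2.
x̄_D = 1521311.2 / 591 = 2574.131... → 2574.1.

2574.1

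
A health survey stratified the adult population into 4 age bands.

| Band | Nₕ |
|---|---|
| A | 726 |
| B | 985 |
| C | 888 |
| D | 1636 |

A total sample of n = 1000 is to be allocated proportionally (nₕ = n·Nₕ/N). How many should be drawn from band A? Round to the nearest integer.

171

Share of band A = 726/4235 = 0.17143.
Allocate 1000 × 0.17143 = 171.429... → 171.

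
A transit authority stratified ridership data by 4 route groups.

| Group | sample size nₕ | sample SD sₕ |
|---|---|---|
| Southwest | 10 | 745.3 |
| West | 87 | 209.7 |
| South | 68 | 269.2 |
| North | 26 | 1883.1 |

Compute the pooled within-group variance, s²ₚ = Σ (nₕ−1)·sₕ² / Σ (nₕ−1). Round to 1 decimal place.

Degrees of freedom: 9 + 86 + 67 + 25 = 187.
Σ(nₕ−1)sₕ² = 9·555472.09 + 86·43974.09 + 67·72468.64 + 25·3546065.61 = 102288059.68.
s²ₚ = 102288059.68 / 187 = 546994.972... → 546995.0.

546995.0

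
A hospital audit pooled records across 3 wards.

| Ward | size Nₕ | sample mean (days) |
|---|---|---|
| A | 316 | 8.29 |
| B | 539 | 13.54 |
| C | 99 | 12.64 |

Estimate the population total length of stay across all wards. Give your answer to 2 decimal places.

A: 316·8.29 = 2619.64
B: 539·13.54 = 7298.06
C: 99·12.64 = 1251.36
τ̂ = Σ Nₕx̄ₕ = 11169.06.

11169.06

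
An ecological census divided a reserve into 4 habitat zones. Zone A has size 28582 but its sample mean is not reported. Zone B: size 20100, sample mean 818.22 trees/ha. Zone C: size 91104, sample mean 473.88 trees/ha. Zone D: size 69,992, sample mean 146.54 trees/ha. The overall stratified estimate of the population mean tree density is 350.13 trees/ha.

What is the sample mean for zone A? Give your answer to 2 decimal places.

Σ Nₕx̄ₕ = N·μ, so 28582·x̄_A = 209778·350.13 − (20100·818.22 + 91104·473.88 + 69992·146.54).
= 73449571.14 − 69875213.2 = 3574357.94.
x̄_A = 3574357.94 / 28582 = 125.0563... → 125.06.

125.06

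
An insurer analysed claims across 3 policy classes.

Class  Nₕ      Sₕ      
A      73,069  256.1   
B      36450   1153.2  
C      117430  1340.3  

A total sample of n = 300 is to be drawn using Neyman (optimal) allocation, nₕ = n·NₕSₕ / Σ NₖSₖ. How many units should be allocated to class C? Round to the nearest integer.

A: NₕSₕ = 73069·256.1 = 18712970.9
B: NₕSₕ = 36450·1153.2 = 42034140
C: NₕSₕ = 117430·1340.3 = 157391429
Σ NₕSₕ = 218138539.9.
n_C = 300·157391429/218138539.9 = 216.456... → 216.

216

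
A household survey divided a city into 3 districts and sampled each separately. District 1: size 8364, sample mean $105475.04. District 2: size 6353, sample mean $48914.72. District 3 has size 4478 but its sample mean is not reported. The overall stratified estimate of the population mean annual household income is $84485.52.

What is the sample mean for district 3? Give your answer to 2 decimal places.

95746.12

Σ Nₕx̄ₕ = N·μ, so 4478·x̄_3 = 19195·84485.52 − (8364·105475.04 + 6353·48914.72).
= 1621699556.4 − 1192948450.72 = 428751105.68.
x̄_3 = 428751105.68 / 4478 = 95746.1156... → 95746.12.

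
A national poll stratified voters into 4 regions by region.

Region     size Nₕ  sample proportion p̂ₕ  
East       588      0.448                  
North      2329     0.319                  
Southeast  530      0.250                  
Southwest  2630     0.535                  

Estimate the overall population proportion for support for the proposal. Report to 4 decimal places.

0.4189

N = 588 + 2329 + 530 + 2630 = 6077.
Overall proportion = Σ (Nₕ/N)·p̂ₕ.
Σ Nₕp̂ₕ = 263.424 + 742.951 + 132.5 + 1407.05 = 2545.925.
2545.925 / 6077 = 0.418944... → 0.4189.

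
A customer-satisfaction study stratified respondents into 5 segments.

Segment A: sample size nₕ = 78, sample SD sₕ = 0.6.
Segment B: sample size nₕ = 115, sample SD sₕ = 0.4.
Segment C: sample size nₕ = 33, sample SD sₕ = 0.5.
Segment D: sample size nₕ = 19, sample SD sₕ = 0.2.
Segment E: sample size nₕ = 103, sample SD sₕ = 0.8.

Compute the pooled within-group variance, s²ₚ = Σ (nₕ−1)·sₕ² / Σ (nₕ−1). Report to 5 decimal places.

0.34974

A: (78−1)·0.6² = 77·0.36 = 27.72
B: (115−1)·0.4² = 114·0.16 = 18.24
C: (33−1)·0.5² = 32·0.25 = 8
D: (19−1)·0.2² = 18·0.04 = 0.72
E: (103−1)·0.8² = 102·0.64 = 65.28
Numerator = 119.96; denominator = Σ(nₕ−1) = 343.
s²ₚ = 119.96/343 = 0.3497376... → 0.34974.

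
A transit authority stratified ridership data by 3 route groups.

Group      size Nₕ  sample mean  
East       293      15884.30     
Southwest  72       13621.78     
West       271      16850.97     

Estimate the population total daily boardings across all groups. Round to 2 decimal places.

10201480.93

Population total = Σ Nₕ·x̄ₕ (each stratum's size times its mean).
293·15884.30 + 72·13621.78 + 271·16850.97 = 4654099.9 + 980768.16 + 4566612.87 = 10201480.93.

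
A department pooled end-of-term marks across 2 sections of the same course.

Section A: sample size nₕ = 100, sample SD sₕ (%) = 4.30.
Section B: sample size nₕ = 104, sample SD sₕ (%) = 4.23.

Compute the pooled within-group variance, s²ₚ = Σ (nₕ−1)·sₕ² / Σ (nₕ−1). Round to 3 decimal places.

A: (100−1)·4.30² = 99·18.49 = 1830.51
B: (104−1)·4.23² = 103·17.8929 = 1842.9687
Numerator = 3673.4787; denominator = Σ(nₕ−1) = 202.
s²ₚ = 3673.4787/202 = 18.18554... → 18.186.

18.186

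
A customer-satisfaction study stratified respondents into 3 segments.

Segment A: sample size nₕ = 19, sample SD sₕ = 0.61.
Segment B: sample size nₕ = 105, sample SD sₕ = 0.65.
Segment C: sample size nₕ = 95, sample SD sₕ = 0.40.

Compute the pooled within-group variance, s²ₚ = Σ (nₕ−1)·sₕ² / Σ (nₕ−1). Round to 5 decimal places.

0.30406

A: (19−1)·0.61² = 18·0.3721 = 6.6978
B: (105−1)·0.65² = 104·0.4225 = 43.94
C: (95−1)·0.40² = 94·0.16 = 15.04
Numerator = 65.6778; denominator = Σ(nₕ−1) = 216.
s²ₚ = 65.6778/216 = 0.3040639... → 0.30406.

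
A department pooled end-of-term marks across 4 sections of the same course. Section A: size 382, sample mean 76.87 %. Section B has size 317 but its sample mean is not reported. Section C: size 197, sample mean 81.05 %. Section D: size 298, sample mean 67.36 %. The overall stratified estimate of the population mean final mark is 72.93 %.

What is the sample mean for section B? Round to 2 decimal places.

68.37

N = 382 + 317 + 197 + 298 = 1194.
Overall total = μ·N = 72.93·1194 = 87078.42.
Subtract the known strata: 382·76.87 + 197·81.05 + 298·67.36 = 65404.47.
Remaining total for section B: 87078.42 − 65404.47 = 21673.95.
Divide by its size: 21673.95 / 317 = 68.3721... → 68.37.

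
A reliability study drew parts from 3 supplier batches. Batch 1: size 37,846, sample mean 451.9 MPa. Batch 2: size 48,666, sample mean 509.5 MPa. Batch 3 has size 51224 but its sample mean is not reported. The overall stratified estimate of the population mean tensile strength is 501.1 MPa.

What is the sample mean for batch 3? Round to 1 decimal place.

Σ Nₕx̄ₕ = N·μ, so 51224·x̄_3 = 137736·501.1 − (37846·451.9 + 48666·509.5).
= 69019509.6 − 41897934.4 = 27121575.2.
x̄_3 = 27121575.2 / 51224 = 529.470... → 529.5.

529.5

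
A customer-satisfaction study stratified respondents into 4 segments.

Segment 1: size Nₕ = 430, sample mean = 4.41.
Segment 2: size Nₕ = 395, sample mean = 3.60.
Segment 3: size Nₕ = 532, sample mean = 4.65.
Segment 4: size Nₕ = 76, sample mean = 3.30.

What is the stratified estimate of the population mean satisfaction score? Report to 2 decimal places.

N = 430 + 395 + 532 + 76 = 1433.
Overall mean = Σ (Nₕ/N)·x̄ₕ — weight by population share, not a simple average.
Σ Nₕx̄ₕ = 430·4.41 + 395·3.60 + 532·4.65 + 76·3.30 = 1896.3 + 1422 + 2473.8 + 250.8 = 6042.9.
Divide by N: 6042.9 / 1433 = 4.2170... → 4.22.

4.22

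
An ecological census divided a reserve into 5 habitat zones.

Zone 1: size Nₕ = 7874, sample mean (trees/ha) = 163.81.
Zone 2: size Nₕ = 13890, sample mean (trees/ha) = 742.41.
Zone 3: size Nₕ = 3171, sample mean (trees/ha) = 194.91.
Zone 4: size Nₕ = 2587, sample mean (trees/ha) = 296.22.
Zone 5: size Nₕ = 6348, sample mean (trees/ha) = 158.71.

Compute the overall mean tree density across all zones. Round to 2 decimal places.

N = 7874 + 13890 + 3171 + 2587 + 6348 = 33870.
Weight each subgroup mean by Nₕ/N and sum.
Σ Nₕx̄ₕ = 7874·163.81 + 13890·742.41 + 3171·194.91 + 2587·296.22 + 6348·158.71 = 1289839.94 + 10312074.9 + 618059.61 + 766321.14 + 1007491.08 = 13993786.67.
Divide by N: 13993786.67 / 33870 = 413.1617... → 413.16.

413.16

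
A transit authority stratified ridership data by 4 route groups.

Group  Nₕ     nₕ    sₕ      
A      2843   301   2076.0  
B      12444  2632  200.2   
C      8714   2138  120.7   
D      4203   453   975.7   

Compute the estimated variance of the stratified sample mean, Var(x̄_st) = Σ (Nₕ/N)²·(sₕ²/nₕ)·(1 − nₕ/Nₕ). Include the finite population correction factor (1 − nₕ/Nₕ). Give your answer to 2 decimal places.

N = 28204; Wₕ = Nₕ/N.
group A: (2843/28204)²·2076.0²/301·(1 − 301/2843) = 130.08260
group B: (12444/28204)²·200.2²/2632·(1 − 2632/12444) = 2.33743
group C: (8714/28204)²·120.7²/2138·(1 − 2138/8714) = 0.49087
group D: (4203/28204)²·975.7²/453·(1 − 453/4203) = 41.63932
Sum = 174.55022 → 174.55.

174.55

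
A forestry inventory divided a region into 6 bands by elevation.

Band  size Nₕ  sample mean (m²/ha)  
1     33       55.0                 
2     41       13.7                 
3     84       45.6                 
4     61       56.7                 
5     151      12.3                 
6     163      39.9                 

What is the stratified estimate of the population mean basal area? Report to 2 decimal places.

N = 33 + 41 + 84 + 61 + 151 + 163 = 533.
Weight each subgroup mean by Nₕ/N and sum.
Σ Nₕx̄ₕ = 33·55.0 + 41·13.7 + 84·45.6 + 61·56.7 + 151·12.3 + 163·39.9 = 1815 + 561.7 + 3830.4 + 3458.7 + 1857.3 + 6503.7 = 18026.8.
Divide by N: 18026.8 / 533 = 33.8214... → 33.82.

33.82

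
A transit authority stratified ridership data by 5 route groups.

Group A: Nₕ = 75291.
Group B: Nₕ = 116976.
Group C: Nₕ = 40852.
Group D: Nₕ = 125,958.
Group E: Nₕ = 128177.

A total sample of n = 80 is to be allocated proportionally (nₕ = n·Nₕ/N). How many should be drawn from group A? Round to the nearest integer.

N = 75291 + 116976 + 40852 + 125958 + 128177 = 487254.
n_A = 80·75291/487254 = 12.362... → 12.

12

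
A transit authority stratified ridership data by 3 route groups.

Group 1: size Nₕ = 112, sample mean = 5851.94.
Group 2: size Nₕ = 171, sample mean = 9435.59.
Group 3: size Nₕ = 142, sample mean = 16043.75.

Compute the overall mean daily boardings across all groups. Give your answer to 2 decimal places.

N = 425; weights Wₕ = Nₕ/N = (0.2635, 0.4024, 0.3341).
x̄_st = Σ Wₕ·x̄ₕ = 0.2635·5851.94 + 0.4024·9435.59 + 0.3341·16043.75 ≈ 10699.0957...
→ 10699.10.

10699.10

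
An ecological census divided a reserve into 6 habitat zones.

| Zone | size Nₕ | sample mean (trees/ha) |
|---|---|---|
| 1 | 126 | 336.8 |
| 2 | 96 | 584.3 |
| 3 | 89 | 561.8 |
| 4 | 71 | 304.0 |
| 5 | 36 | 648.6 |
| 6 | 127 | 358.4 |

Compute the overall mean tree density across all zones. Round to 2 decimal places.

438.50

N = 545; weights Wₕ = Nₕ/N = (0.2312, 0.1761, 0.1633, 0.1303, 0.0661, 0.2330).
x̄_st = Σ Wₕ·x̄ₕ = 0.2312·336.8 + 0.1761·584.3 + 0.1633·561.8 + 0.1303·304.0 + 0.0661·648.6 + 0.2330·358.4 ≈ 438.4958...
→ 438.50.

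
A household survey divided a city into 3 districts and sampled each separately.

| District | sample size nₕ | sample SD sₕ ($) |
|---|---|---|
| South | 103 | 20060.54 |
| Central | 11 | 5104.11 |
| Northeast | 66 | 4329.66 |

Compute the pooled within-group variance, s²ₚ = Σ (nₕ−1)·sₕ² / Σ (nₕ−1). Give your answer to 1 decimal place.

240262054.0

South: (103−1)·20060.54² = 102·402425265.0916 = 41047377039.3432
Central: (11−1)·5104.11² = 10·26051938.8921 = 260519388.921
Northeast: (66−1)·4329.66² = 65·18745955.7156 = 1218487121.514
Numerator = 42526383549.7782; denominator = Σ(nₕ−1) = 177.
s²ₚ = 42526383549.7782/177 = 240262053.954... → 240262054.0.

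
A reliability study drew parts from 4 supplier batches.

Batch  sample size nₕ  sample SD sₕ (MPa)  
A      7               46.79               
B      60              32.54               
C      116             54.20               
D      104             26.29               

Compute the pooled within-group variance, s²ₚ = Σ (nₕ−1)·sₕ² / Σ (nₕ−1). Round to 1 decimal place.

1712.5

Degrees of freedom: 6 + 59 + 115 + 103 = 283.
Σ(nₕ−1)sₕ² = 6·2189.3041 + 59·1058.8516 + 115·2937.64 + 103·691.1641 = 484626.5713.
s²ₚ = 484626.5713 / 283 = 1712.461... → 1712.5.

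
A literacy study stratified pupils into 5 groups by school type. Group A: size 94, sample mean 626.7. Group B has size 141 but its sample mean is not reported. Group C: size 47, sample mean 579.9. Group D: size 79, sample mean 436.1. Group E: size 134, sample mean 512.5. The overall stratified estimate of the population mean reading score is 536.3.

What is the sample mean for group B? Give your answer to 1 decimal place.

N = 94 + 141 + 47 + 79 + 134 = 495.
Overall total = μ·N = 536.3·495 = 265468.5.
Subtract the known strata: 94·626.7 + 47·579.9 + 79·436.1 + 134·512.5 = 189292.
Remaining total for group B: 265468.5 − 189292 = 76176.5.
Divide by its size: 76176.5 / 141 = 540.259... → 540.3.

540.3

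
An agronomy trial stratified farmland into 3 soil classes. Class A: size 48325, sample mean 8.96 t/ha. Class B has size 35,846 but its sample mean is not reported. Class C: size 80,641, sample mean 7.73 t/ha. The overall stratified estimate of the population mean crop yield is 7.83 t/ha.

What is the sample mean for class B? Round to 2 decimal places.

6.53

N = 48325 + 35846 + 80641 = 164812.
Overall total = μ·N = 7.83·164812 = 1290477.96.
Subtract the known strata: 48325·8.96 + 80641·7.73 = 1056346.93.
Remaining total for class B: 1290477.96 − 1056346.93 = 234131.03.
Divide by its size: 234131.03 / 35846 = 6.5316... → 6.53.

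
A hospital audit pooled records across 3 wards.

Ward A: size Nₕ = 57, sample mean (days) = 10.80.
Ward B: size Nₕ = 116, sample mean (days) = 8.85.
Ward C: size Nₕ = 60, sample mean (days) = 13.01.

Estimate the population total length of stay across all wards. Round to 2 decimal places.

A: 57·10.80 = 615.6
B: 116·8.85 = 1026.6
C: 60·13.01 = 780.6
τ̂ = Σ Nₕx̄ₕ = 2422.80.

2422.80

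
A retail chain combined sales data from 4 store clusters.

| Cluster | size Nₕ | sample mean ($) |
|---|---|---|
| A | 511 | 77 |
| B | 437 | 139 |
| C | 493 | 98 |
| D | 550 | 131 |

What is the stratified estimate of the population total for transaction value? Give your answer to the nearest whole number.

220454

Estimate total by summing Nₕ·x̄ₕ over strata.
511·77 + 437·139 + 493·98 + 550·131 = 39347 + 60743 + 48314 + 72050 = 220454.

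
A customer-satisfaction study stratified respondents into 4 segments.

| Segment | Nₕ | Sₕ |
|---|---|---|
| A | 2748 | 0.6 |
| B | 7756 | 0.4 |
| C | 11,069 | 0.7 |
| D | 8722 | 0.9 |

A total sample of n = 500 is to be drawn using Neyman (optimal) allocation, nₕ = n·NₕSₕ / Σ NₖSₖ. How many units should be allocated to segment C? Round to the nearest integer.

190

Σ NₕSₕ = 2748·0.6 + 7756·0.4 + 11069·0.7 + 8722·0.9 = 20349.3.
Share for C: 7748.3/20349.3 = 0.38076.
n_C = 500 × 0.38076 = 190.382... → 190.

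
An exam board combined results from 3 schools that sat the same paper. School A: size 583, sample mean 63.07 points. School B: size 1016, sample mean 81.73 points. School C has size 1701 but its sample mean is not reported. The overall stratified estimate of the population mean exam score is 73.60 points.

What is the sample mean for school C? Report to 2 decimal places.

72.35

N = 583 + 1016 + 1701 = 3300.
Overall total = μ·N = 73.60·3300 = 242880.
Subtract the known strata: 583·63.07 + 1016·81.73 = 119807.49.
Remaining total for school C: 242880 − 119807.49 = 123072.51.
Divide by its size: 123072.51 / 1701 = 72.3530... → 72.35.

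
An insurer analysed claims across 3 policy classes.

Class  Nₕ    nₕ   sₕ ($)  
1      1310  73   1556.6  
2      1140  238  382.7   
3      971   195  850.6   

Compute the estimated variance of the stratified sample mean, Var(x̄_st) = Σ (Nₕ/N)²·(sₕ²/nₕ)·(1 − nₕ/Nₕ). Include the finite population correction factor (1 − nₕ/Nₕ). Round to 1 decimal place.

N = 3421. Term for each stratum: Wₕ²sₕ²/nₕ·(1−nₕ/Nₕ).
Var(x̄_st) = 4595.8520 + 54.0686 + 238.8861 = 4888.8068 → 4888.8.

4888.8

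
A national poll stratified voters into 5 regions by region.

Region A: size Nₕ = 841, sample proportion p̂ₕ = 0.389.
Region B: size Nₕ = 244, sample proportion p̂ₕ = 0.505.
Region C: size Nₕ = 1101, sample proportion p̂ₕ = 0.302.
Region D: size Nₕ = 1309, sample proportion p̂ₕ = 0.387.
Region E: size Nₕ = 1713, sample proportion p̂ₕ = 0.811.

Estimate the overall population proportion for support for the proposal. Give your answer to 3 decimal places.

N = 841 + 244 + 1101 + 1309 + 1713 = 5208.
Overall proportion = Σ (Nₕ/N)·p̂ₕ.
Σ Nₕp̂ₕ = 327.149 + 123.22 + 332.502 + 506.583 + 1389.243 = 2678.697.
2678.697 / 5208 = 0.51434... → 0.514.

0.514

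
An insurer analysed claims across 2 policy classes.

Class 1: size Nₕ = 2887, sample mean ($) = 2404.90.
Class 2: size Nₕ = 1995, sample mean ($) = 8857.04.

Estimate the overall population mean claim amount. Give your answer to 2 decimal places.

5041.53

N = 4882; weights Wₕ = Nₕ/N = (0.5914, 0.4086).
x̄_st = Σ Wₕ·x̄ₕ = 0.5914·2404.90 + 0.4086·8857.04 ≈ 5041.5283...
→ 5041.53.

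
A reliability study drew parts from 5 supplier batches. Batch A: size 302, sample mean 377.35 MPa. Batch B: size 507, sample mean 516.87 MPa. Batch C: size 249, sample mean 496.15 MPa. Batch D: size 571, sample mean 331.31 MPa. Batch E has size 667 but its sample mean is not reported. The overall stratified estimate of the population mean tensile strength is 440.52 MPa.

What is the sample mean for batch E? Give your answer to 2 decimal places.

Σ Nₕx̄ₕ = N·μ, so 667·x̄_E = 2296·440.52 − (302·377.35 + 507·516.87 + 249·496.15 + 571·331.31).
= 1011433.92 − 688732.15 = 322701.77.
x̄_E = 322701.77 / 667 = 483.8107... → 483.81.

483.81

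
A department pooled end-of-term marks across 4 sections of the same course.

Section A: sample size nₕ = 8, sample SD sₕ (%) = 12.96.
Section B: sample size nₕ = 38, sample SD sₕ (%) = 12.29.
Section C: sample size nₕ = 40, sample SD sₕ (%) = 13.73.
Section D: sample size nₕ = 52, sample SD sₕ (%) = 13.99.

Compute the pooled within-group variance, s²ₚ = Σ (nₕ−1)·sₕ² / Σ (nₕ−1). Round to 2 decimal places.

179.84

A: (8−1)·12.96² = 7·167.9616 = 1175.7312
B: (38−1)·12.29² = 37·151.0441 = 5588.6317
C: (40−1)·13.73² = 39·188.5129 = 7352.0031
D: (52−1)·13.99² = 51·195.7201 = 9981.7251
Numerator = 24098.0911; denominator = Σ(nₕ−1) = 134.
s²ₚ = 24098.0911/134 = 179.8365... → 179.84.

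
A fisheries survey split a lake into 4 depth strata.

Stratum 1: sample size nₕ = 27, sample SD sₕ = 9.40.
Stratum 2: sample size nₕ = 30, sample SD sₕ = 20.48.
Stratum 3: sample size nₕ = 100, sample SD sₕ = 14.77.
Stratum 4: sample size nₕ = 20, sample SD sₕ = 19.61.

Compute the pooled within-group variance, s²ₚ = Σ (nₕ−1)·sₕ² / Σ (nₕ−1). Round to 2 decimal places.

Degrees of freedom: 26 + 29 + 99 + 19 = 173.
Σ(nₕ−1)sₕ² = 26·88.36 + 29·419.4304 + 99·218.1529 + 19·384.5521 = 43364.4686.
s²ₚ = 43364.4686 / 173 = 250.6617... → 250.66.

250.66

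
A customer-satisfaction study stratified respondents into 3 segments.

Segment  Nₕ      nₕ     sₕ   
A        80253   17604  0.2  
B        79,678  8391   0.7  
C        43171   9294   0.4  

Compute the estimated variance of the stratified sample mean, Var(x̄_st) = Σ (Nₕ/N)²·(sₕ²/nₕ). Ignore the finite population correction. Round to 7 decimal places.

N = 203102; Wₕ = Nₕ/N.
segment A: (80253/203102)²·0.2²/17604 = 0.0000003548
segment B: (79678/203102)²·0.7²/8391 = 0.0000089873
segment C: (43171/203102)²·0.4²/9294 = 0.0000007778
Sum = 0.0000101199 → 0.0000101.

0.0000101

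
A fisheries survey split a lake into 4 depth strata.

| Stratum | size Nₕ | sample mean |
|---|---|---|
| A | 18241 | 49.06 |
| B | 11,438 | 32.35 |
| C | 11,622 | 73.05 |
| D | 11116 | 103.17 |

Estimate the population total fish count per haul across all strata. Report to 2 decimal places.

3260747.58

A: 18241·49.06 = 894903.46
B: 11438·32.35 = 370019.3
C: 11622·73.05 = 848987.1
D: 11116·103.17 = 1146837.72
τ̂ = Σ Nₕx̄ₕ = 3260747.58.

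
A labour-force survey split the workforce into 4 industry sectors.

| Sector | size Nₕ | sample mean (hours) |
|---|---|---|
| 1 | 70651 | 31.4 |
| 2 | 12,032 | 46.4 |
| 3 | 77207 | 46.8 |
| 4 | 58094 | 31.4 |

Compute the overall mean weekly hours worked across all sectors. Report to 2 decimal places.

37.68

N = 70651 + 12032 + 77207 + 58094 = 217984.
The stratified mean weights each stratum mean by its population share Nₕ/N.
Σ Nₕx̄ₕ = 70651·31.4 + 12032·46.4 + 77207·46.8 + 58094·31.4 = 2218441.4 + 558284.8 + 3613287.6 + 1824151.6 = 8214165.4.
Divide by N: 8214165.4 / 217984 = 37.6824... → 37.68.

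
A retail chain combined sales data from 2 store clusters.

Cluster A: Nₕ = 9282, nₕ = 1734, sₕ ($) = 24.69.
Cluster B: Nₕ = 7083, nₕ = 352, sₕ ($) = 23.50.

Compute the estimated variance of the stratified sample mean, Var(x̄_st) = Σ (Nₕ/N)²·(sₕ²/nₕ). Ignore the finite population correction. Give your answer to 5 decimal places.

N = 16365; Wₕ = Nₕ/N.
cluster A: (9282/16365)²·24.69²/1734 = 0.11309521
cluster B: (7083/16365)²·23.50²/352 = 0.29389725
Sum = 0.40699246 → 0.40699.

0.40699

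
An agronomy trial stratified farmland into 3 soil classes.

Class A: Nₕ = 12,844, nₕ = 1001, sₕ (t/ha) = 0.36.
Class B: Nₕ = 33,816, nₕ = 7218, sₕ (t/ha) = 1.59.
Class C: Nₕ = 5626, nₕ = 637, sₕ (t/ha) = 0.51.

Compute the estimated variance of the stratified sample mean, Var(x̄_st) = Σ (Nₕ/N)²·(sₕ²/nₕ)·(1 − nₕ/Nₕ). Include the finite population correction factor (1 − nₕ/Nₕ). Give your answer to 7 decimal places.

0.0001266

N = 52286; Wₕ = Nₕ/N.
class A: (12844/52286)²·0.36²/1001·(1 − 1001/12844) = 0.0000072038
class B: (33816/52286)²·1.59²/7218·(1 − 7218/33816) = 0.0001152332
class C: (5626/52286)²·0.51²/637·(1 − 637/5626) = 0.0000041922
Sum = 0.0001266293 → 0.0001266.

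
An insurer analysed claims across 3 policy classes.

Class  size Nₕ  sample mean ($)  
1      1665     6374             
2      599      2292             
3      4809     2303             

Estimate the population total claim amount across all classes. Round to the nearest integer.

Population total = Σ Nₕ·x̄ₕ (each stratum's size times its mean).
1665·6374 + 599·2292 + 4809·2303 = 10612710 + 1372908 + 11075127 = 23060745.

23060745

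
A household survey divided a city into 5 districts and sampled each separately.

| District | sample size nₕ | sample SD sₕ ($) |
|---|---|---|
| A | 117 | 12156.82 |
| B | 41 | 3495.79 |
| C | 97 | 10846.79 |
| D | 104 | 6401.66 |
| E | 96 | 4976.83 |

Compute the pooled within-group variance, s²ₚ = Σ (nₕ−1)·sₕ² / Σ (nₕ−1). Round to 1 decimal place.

Degrees of freedom: 116 + 40 + 96 + 103 + 95 = 450.
Σ(nₕ−1)sₕ² = 116·147788272.5124 + 40·12220547.7241 + 96·117652853.3041 + 103·40981250.7556 + 95·24768836.8489 = 35501043766.0683.
s²ₚ = 35501043766.0683 / 450 = 78891208.369... → 78891208.4.

78891208.4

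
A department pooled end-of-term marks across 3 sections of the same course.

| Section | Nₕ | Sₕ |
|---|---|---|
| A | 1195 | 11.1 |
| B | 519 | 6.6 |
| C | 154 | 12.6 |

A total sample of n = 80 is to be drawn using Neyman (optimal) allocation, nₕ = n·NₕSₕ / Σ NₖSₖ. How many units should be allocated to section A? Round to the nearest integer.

57

Σ NₕSₕ = 1195·11.1 + 519·6.6 + 154·12.6 = 18630.3.
Share for A: 13264.5/18630.3 = 0.71199.
n_A = 80 × 0.71199 = 56.959... → 57.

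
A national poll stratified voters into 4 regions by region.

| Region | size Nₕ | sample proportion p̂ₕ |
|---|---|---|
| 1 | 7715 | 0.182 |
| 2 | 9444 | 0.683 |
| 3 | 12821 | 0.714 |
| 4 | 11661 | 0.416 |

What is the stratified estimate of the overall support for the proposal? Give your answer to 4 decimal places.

0.5250

Wₕ = Nₕ/N with N = 41641: 0.1853, 0.2268, 0.3079, 0.2800.
p̂_st = 0.1853·0.182 + 0.2268·0.683 + 0.3079·0.714 + 0.2800·0.416 ≈ 0.524953... → 0.5250.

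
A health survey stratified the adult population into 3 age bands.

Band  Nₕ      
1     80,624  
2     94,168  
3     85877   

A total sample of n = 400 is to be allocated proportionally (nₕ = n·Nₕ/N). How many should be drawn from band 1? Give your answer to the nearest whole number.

Share of band 1 = 80624/260669 = 0.30930.
Allocate 400 × 0.30930 = 123.719... → 124.

124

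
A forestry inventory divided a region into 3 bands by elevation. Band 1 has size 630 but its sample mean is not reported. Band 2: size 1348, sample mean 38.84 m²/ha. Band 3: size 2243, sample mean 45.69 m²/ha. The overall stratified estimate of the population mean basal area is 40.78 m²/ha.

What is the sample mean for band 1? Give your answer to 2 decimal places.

N = 630 + 1348 + 2243 = 4221.
Overall total = μ·N = 40.78·4221 = 172132.38.
Subtract the known strata: 1348·38.84 + 2243·45.69 = 154838.99.
Remaining total for band 1: 172132.38 − 154838.99 = 17293.39.
Divide by its size: 17293.39 / 630 = 27.4498... → 27.45.

27.45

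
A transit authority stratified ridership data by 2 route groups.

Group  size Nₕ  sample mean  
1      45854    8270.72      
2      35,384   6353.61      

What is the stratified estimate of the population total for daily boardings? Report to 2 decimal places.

Estimate total by summing Nₕ·x̄ₕ over strata.
45854·8270.72 + 35384·6353.61 = 379245594.88 + 224816136.24 = 604061731.12.

604061731.12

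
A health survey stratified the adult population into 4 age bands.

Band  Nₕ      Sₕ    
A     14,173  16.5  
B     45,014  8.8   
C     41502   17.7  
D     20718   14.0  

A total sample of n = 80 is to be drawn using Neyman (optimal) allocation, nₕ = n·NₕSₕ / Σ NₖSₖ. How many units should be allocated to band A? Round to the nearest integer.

A: NₕSₕ = 14173·16.5 = 233854.5
B: NₕSₕ = 45014·8.8 = 396123.2
C: NₕSₕ = 41502·17.7 = 734585.4
D: NₕSₕ = 20718·14.0 = 290052
Σ NₕSₕ = 1654615.1.
n_A = 80·233854.5/1654615.1 = 11.307... → 11.

11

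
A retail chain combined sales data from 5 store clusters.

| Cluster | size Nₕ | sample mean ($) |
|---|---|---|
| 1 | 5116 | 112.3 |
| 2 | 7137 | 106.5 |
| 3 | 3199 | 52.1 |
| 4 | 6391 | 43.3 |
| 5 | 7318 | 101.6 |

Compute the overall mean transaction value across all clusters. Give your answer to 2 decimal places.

86.47

N = 5116 + 7137 + 3199 + 6391 + 7318 = 29161.
Overall mean = Σ (Nₕ/N)·x̄ₕ — weight by population share, not a simple average.
Σ Nₕx̄ₕ = 5116·112.3 + 7137·106.5 + 3199·52.1 + 6391·43.3 + 7318·101.6 = 574526.8 + 760090.5 + 166667.9 + 276730.3 + 743508.8 = 2521524.3.
Divide by N: 2521524.3 / 29161 = 86.4691... → 86.47.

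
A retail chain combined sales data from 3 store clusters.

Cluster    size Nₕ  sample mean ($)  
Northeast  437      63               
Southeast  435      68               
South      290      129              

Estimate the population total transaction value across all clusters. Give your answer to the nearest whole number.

94521

Northeast: 437·63 = 27531
Southeast: 435·68 = 29580
South: 290·129 = 37410
τ̂ = Σ Nₕx̄ₕ = 94521.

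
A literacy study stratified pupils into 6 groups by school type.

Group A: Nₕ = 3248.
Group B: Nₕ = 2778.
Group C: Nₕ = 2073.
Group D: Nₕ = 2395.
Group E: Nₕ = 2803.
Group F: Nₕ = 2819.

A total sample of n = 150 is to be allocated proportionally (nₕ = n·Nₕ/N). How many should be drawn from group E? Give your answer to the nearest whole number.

26

Share of group E = 2803/16116 = 0.17393.
Allocate 150 × 0.17393 = 26.089... → 26.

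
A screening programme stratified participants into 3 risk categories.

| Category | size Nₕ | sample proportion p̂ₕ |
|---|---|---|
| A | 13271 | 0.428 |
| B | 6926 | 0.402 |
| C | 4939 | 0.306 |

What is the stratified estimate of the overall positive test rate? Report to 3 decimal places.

Wₕ = Nₕ/N with N = 25136: 0.5280, 0.2755, 0.1965.
p̂_st = 0.5280·0.428 + 0.2755·0.402 + 0.1965·0.306 ≈ 0.39686... → 0.397.

0.397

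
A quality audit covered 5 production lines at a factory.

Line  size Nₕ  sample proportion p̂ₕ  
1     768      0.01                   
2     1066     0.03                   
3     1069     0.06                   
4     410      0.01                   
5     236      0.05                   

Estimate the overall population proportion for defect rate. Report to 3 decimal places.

Wₕ = Nₕ/N with N = 3549: 0.2164, 0.3004, 0.3012, 0.1155, 0.0665.
p̂_st = 0.2164·0.01 + 0.3004·0.03 + 0.3012·0.06 + 0.1155·0.01 + 0.0665·0.05 ≈ 0.03373... → 0.034.

0.034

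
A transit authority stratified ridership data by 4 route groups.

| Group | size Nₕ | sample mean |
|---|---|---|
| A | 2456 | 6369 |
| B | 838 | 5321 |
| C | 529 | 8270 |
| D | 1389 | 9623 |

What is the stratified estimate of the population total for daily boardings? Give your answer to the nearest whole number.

A: 2456·6369 = 15642264
B: 838·5321 = 4458998
C: 529·8270 = 4374830
D: 1389·9623 = 13366347
τ̂ = Σ Nₕx̄ₕ = 37842439.

37842439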